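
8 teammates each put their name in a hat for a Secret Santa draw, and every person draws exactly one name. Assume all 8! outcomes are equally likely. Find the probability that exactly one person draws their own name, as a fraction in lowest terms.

Favorable outcomes: C(8,1)·!7 = 8·1854 = 14832.
Total outcomes: 8! = 40320.
Probability = 14832/40320 = 103/280.

103/280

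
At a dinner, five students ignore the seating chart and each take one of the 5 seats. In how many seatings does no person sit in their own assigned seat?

44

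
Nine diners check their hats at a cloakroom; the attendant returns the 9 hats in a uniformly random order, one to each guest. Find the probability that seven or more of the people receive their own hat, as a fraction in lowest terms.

37/362880

Favorable outcomes: Σ_{i≥7} C(9,i)·!(9-i) = 36·1 + 9·0 + 1·1 = 37.
Total outcomes: 9! = 362880.
Probability = 37/362880 = 37/362880.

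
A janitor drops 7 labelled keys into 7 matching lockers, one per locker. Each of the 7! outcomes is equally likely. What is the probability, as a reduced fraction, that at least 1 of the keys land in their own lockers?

177/280

Favorable outcomes: Σ_{i≥1} C(7,i)·!(7-i) = 7·265 + 21·44 + 35·9 + 35·2 + 21·1 + 7·0 + 1·1 = 3186.
Total outcomes: 7! = 5040.
Probability = 3186/5040 = 177/280.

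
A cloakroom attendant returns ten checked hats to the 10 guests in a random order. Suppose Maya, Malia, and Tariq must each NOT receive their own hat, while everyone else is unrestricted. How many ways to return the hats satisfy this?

Let A_j be the event that the j-th constrained one is fixed. By inclusion-exclusion over the 3 events:
Σ_{j=0}^{3} (-1)^j C(3,j)(10-j)!
= C(3,0)·10! - C(3,1)·9! + C(3,2)·8! - C(3,3)·7!
= 3628800 - 1088640 + 120960 - 5040
= 2656080

2656080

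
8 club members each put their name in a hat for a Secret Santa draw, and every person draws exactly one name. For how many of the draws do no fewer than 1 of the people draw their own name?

25487

Sum C(8,i)·!(8-i) for i = 1..8:
  i=1: C(8,1)·!7 = 8·1854 = 14832
  i=2: C(8,2)·!6 = 28·265 = 7420
  i=3: C(8,3)·!5 = 56·44 = 2464
  i=4: C(8,4)·!4 = 70·9 = 630
  i=5: C(8,5)·!3 = 56·2 = 112
  i=6: C(8,6)·!2 = 28·1 = 28
  i=7: C(8,7)·!1 = 8·0 = 0
  i=8: C(8,8)·!0 = 1·1 = 1
Total = 25487.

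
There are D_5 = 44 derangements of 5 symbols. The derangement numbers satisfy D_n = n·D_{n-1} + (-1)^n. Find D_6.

265

D_6 = 6·44 + 1 = 265.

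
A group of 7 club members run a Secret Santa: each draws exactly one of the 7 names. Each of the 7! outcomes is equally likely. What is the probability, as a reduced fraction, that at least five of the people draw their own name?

Favorable outcomes: Σ_{i≥5} C(7,i)·!(7-i) = 21·1 + 7·0 + 1·1 = 22.
Total outcomes: 7! = 5040.
Probability = 22/5040 = 11/2520.

11/2520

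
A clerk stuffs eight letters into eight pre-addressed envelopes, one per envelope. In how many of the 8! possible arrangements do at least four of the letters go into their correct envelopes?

771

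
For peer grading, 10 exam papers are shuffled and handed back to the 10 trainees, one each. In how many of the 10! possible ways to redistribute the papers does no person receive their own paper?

!10 is the nearest integer to 10!/e.
10! = 3628800, and 3628800/e ≈ 1334960.92, so !10 = 1334961.

1334961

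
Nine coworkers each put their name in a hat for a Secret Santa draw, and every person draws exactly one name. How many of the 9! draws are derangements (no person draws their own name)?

133496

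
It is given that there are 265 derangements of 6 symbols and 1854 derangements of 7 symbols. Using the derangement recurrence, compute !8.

!8 = (8-1)·(!7 + !6) = 7·(1854 + 265) = 7·2119 = 14833.

14833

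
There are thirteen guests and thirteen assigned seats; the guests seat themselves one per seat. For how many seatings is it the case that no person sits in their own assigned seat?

2290792932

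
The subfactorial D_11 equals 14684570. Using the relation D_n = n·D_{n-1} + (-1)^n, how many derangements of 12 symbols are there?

D_12 = 12·14684570 + 1 = 176214841.

176214841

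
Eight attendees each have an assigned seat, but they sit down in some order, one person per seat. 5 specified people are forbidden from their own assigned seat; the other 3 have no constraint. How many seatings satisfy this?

Let A_j be the event that the j-th constrained one is fixed. By inclusion-exclusion over the 5 events:
Σ_{j=0}^{5} (-1)^j C(5,j)(8-j)!
= C(5,0)·8! - C(5,1)·7! + C(5,2)·6! - C(5,3)·5! + C(5,4)·4! - C(5,5)·3!
= 40320 - 25200 + 7200 - 1200 + 120 - 6
= 21234

21234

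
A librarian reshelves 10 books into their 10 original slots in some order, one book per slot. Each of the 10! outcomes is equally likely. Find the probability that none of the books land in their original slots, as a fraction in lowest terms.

Favorable outcomes: !10 = 1334961.
Total outcomes: 10! = 3628800.
Probability = 1334961/3628800 = 16481/44800.

16481/44800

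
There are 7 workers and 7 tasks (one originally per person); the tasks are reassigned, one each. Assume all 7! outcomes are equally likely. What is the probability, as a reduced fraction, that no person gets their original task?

Favorable outcomes: !7 = 1854.
Total outcomes: 7! = 5040.
Probability = 1854/5040 = 103/280.

103/280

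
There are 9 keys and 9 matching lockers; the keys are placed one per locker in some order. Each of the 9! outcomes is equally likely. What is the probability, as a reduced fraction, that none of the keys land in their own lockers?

Favorable outcomes: !9 = 133496.
Total outcomes: 9! = 362880.
Probability = 133496/362880 = 16687/45360.

16687/45360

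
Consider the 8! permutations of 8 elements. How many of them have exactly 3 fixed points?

2464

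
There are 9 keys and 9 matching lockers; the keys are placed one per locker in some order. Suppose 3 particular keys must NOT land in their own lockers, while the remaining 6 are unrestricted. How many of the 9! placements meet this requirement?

256320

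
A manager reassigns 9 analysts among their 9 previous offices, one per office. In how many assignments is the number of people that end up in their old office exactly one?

Pick the single fixed position: C(9,1) = 9 ways.
The other 8 form a derangement: !8 = 14833.
Total: 9 × 14833 = 133497.

133497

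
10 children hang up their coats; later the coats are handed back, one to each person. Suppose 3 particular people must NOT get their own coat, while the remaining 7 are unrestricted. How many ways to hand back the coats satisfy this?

2656080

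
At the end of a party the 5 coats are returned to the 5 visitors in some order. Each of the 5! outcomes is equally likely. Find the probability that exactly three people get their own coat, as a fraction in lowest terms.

Favorable outcomes: C(5,3)·!2 = 10·1 = 10.
Total outcomes: 5! = 120.
Probability = 10/120 = 1/12.

1/12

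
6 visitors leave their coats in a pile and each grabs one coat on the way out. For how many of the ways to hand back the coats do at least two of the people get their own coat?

191

# with exactly i fixed is C(6,i)·!(6-i); sum over i=2..6:
  i=2: C(6,2)·!4 = 15·9 = 135
  i=3: C(6,3)·!3 = 20·2 = 40
  i=4: C(6,4)·!2 = 15·1 = 15
  i=5: C(6,5)·!1 = 6·0 = 0
  i=6: C(6,6)·!0 = 1·1 = 1
Total = 191.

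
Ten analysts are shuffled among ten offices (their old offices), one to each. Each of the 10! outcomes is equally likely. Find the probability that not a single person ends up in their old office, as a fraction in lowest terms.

Favorable outcomes: !10 = 1334961.
Total outcomes: 10! = 3628800.
Probability = 1334961/3628800 = 16481/44800.

16481/44800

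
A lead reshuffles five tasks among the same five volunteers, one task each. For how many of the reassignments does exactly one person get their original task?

Choose which one of the 5 is fixed: C(5,1) = 5.
The remaining 4 must be deranged: !4 = 9.
Total: 5 × 9 = 45.

45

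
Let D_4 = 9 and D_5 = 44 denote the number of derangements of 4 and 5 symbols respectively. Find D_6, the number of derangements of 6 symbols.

D_6 = (6-1)·(D_5 + D_4) = 5·(44 + 9) = 5·53 = 265.

265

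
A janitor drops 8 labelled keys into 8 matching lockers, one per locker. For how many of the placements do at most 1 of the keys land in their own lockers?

29665

# with exactly i fixed is C(8,i)·!(8-i); sum over i=0..1:
  i=0: C(8,0)·!8 = 1·14833 = 14833
  i=1: C(8,1)·!7 = 8·1854 = 14832
Total = 29665.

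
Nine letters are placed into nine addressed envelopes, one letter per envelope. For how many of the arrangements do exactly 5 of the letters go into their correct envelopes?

Pick the 5 fixed positions: C(9,5) = 126 ways.
The other 4 form a derangement: !4 = 9.
Total: 126 × 9 = 1134.

1134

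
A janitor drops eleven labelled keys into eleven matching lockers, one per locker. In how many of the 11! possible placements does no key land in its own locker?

The number of derangements of 11 is !11 = Σ_{k=0}^{11} (-1)^k·11!/k!
= 11! - 11!/1! + 11!/2! - 11!/3! + 11!/4! - 11!/5! + 11!/6! - 11!/7! + 11!/8! - 11!/9! + 11!/10! - 11!/11!
= 39916800 - 39916800 + 19958400 - 6652800 + 1663200 - 332640 + 55440 - 7920 + 990 - 110 + 11 - 1
= 14684570

14684570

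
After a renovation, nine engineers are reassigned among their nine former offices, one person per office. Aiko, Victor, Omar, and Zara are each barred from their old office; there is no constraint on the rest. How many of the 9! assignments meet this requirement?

229080

Inclusion-exclusion on the 4 forbidden self-matches:
Σ_{j=0}^{4} (-1)^j C(4,j)(9-j)!
= C(4,0)·9! - C(4,1)·8! + C(4,2)·7! - C(4,3)·6! + C(4,4)·5!
= 362880 - 161280 + 30240 - 2880 + 120
= 229080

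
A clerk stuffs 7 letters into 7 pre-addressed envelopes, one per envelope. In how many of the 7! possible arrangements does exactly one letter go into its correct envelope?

1855

Choose which one of the 7 is fixed: C(7,1) = 7.
The remaining 6 must be deranged: !6 = 265.
Total: 7 × 265 = 1855.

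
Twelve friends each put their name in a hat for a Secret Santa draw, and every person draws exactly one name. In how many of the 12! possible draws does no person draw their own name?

176214841

Recurrence: !12 = 12·!11 + (-1)^12.
!12 = 12·14684570 + 1 = 176214841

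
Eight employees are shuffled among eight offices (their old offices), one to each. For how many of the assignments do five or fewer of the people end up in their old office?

40291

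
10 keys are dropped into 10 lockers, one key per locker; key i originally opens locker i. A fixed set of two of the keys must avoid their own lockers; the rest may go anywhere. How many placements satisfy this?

2943360

Inclusion-exclusion on the 2 forbidden self-matches:
Σ_{j=0}^{2} (-1)^j C(2,j)(10-j)!
= C(2,0)·10! - C(2,1)·9! + C(2,2)·8!
= 3628800 - 725760 + 40320
= 2943360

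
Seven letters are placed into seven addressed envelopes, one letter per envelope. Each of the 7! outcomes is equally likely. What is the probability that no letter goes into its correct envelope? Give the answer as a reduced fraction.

103/280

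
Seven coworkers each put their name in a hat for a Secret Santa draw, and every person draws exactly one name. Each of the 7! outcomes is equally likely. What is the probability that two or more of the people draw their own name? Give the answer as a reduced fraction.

1331/5040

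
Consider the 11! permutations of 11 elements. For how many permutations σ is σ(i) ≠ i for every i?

The subfactorial !11 = [11!/e] (nearest integer).
11! = 39916800, and 39916800/e ≈ 14684570.08, so !11 = 14684570.

14684570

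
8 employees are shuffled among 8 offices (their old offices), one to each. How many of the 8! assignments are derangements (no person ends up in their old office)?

14833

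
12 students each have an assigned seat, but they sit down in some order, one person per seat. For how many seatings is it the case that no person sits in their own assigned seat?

176214841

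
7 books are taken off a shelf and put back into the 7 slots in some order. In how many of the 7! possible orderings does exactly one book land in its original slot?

1855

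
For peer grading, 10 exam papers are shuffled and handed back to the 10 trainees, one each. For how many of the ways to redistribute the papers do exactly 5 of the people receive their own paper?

Choose which 5 of the 10 are fixed: C(10,5) = 252.
The remaining 5 must be deranged: !5 = 44.
Total: 252 × 44 = 11088.

11088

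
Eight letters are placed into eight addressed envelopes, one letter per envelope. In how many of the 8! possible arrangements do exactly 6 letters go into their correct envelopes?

28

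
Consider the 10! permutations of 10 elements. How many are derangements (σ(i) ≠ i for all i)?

1334961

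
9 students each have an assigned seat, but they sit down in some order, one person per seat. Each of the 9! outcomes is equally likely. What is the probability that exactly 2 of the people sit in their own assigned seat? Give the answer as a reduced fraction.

Favorable outcomes: C(9,2)·!7 = 36·1854 = 66744.
Total outcomes: 9! = 362880.
Probability = 66744/362880 = 103/560.

103/560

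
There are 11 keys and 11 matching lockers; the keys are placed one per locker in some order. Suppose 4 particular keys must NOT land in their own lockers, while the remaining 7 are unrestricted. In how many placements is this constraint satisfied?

27422640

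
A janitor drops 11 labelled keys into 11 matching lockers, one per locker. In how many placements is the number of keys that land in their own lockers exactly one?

Choose which one of the 11 is fixed: C(11,1) = 11.
The remaining 10 must be deranged: !10 = 1334961.
Total: 11 × 1334961 = 14684571.

14684571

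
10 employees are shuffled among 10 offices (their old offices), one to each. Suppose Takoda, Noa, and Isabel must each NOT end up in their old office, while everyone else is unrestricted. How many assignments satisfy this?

2656080

Let A_j be the event that the j-th constrained one is fixed. By inclusion-exclusion over the 3 events:
Σ_{j=0}^{3} (-1)^j C(3,j)(10-j)!
= C(3,0)·10! - C(3,1)·9! + C(3,2)·8! - C(3,3)·7!
= 3628800 - 1088640 + 120960 - 5040
= 2656080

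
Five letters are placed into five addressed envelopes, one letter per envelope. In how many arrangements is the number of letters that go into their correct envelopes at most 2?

109

# with exactly i fixed is C(5,i)·!(5-i); sum over i=0..2:
  i=0: C(5,0)·!5 = 1·44 = 44
  i=1: C(5,1)·!4 = 5·9 = 45
  i=2: C(5,2)·!3 = 10·2 = 20
Total = 109.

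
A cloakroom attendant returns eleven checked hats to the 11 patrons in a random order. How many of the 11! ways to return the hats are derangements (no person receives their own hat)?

Use !n = (n-1)(!(n-1) + !(n-2)).
!11 = 10·(1334961 + 133496) = 10·1468457 = 14684570

14684570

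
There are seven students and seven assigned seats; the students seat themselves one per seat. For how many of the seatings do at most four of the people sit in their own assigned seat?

5018

# with exactly i fixed is C(7,i)·!(7-i); sum over i=0..4:
  i=0: C(7,0)·!7 = 1·1854 = 1854
  i=1: C(7,1)·!6 = 7·265 = 1855
  i=2: C(7,2)·!5 = 21·44 = 924
  i=3: C(7,3)·!4 = 35·9 = 315
  i=4: C(7,4)·!3 = 35·2 = 70
Total = 5018.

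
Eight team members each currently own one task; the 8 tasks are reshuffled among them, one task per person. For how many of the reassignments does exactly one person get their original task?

14832

Pick the single fixed position: C(8,1) = 8 ways.
The other 7 form a derangement: !7 = 1854.
Total: 8 × 1854 = 14832.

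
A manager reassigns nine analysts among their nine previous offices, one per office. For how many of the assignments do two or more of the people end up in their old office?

95887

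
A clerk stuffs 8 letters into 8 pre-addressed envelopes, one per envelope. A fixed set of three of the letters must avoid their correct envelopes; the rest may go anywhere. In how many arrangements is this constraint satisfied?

27240

Let A_j be the event that the j-th constrained one is fixed. By inclusion-exclusion over the 3 events:
Σ_{j=0}^{3} (-1)^j C(3,j)(8-j)!
= C(3,0)·8! - C(3,1)·7! + C(3,2)·6! - C(3,3)·5!
= 40320 - 15120 + 2160 - 120
= 27240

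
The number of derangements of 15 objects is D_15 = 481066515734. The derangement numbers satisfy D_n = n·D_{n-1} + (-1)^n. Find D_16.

D_16 = 16·481066515734 + 1 = 7697064251745.

7697064251745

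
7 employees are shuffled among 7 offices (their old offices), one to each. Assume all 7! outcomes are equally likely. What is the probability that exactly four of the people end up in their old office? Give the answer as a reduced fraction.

1/72

Favorable outcomes: C(7,4)·!3 = 35·2 = 70.
Total outcomes: 7! = 5040.
Probability = 70/5040 = 1/72.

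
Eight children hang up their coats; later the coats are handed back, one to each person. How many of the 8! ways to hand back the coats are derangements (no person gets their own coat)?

!8 is the nearest integer to 8!/e.
8! = 40320, and 40320/e ≈ 14832.90, so !8 = 14833.

14833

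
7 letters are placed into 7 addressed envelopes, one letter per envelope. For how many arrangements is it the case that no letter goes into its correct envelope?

1854

By inclusion-exclusion, !7 = Σ (-1)^k · 7!/k! for k=0..7
= 7! - 7!/1! + 7!/2! - 7!/3! + 7!/4! - 7!/5! + 7!/6! - 7!/7!
= 5040 - 5040 + 2520 - 840 + 210 - 42 + 7 - 1
= 1854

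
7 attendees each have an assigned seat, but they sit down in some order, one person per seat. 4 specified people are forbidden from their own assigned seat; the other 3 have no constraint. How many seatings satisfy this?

Let A_j be the event that the j-th constrained one is fixed. By inclusion-exclusion over the 4 events:
Σ_{j=0}^{4} (-1)^j C(4,j)(7-j)!
= C(4,0)·7! - C(4,1)·6! + C(4,2)·5! - C(4,3)·4! + C(4,4)·3!
= 5040 - 2880 + 720 - 96 + 6
= 2790

2790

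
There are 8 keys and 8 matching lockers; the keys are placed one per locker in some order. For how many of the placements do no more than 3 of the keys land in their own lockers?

39549

# with exactly i fixed is C(8,i)·!(8-i); sum over i=0..3:
  i=0: C(8,0)·!8 = 1·14833 = 14833
  i=1: C(8,1)·!7 = 8·1854 = 14832
  i=2: C(8,2)·!6 = 28·265 = 7420
  i=3: C(8,3)·!5 = 56·44 = 2464
Total = 39549.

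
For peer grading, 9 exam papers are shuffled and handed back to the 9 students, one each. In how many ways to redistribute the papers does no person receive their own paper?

!9 is the nearest integer to 9!/e.
9! = 362880, and 362880/e ≈ 133496.09, so !9 = 133496.

133496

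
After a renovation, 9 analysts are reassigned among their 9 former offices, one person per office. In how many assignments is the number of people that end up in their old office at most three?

355997

Sum C(9,i)·!(9-i) for i = 0..3:
  i=0: C(9,0)·!9 = 1·133496 = 133496
  i=1: C(9,1)·!8 = 9·14833 = 133497
  i=2: C(9,2)·!7 = 36·1854 = 66744
  i=3: C(9,3)·!6 = 84·265 = 22260
Total = 355997.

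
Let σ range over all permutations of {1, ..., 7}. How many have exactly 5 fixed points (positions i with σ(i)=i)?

Pick the 5 fixed positions: C(7,5) = 21 ways.
The other 2 form a derangement: !2 = 1.
Total: 21 × 1 = 21.

21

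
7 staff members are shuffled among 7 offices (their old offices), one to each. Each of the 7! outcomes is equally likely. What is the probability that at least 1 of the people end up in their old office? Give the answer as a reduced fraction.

177/280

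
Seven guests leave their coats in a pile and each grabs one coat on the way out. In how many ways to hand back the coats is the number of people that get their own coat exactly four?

70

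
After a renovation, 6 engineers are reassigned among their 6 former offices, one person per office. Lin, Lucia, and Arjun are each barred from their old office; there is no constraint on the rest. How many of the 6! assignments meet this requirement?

Let A_j be the event that the j-th constrained one is fixed. By inclusion-exclusion over the 3 events:
Σ_{j=0}^{3} (-1)^j C(3,j)(6-j)!
= C(3,0)·6! - C(3,1)·5! + C(3,2)·4! - C(3,3)·3!
= 720 - 360 + 72 - 6
= 426

426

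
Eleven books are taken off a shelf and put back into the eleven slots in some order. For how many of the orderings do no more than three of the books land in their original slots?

Sum C(11,i)·!(11-i) for i = 0..3:
  i=0: C(11,0)·!11 = 1·14684570 = 14684570
  i=1: C(11,1)·!10 = 11·1334961 = 14684571
  i=2: C(11,2)·!9 = 55·133496 = 7342280
  i=3: C(11,3)·!8 = 165·14833 = 2447445
Total = 39158866.

39158866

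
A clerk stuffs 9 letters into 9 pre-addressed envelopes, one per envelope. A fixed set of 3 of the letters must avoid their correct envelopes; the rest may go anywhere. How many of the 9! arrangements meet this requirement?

256320

Inclusion-exclusion on the 3 forbidden self-matches:
Σ_{j=0}^{3} (-1)^j C(3,j)(9-j)!
= C(3,0)·9! - C(3,1)·8! + C(3,2)·7! - C(3,3)·6!
= 362880 - 120960 + 15120 - 720
= 256320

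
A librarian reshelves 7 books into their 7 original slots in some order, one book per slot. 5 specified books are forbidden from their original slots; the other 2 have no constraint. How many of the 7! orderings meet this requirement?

Let A_j be the event that the j-th constrained one is fixed. By inclusion-exclusion over the 5 events:
Σ_{j=0}^{5} (-1)^j C(5,j)(7-j)!
= C(5,0)·7! - C(5,1)·6! + C(5,2)·5! - C(5,3)·4! + C(5,4)·3! - C(5,5)·2!
= 5040 - 3600 + 1200 - 240 + 30 - 2
= 2428

2428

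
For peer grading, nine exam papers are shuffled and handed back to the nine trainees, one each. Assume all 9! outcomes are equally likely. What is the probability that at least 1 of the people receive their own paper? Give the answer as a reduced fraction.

Favorable outcomes: Σ_{i≥1} C(9,i)·!(9-i) = 9·14833 + 36·1854 + 84·265 + 126·44 + 126·9 + 84·2 + 36·1 + 9·0 + 1·1 = 229384.
Total outcomes: 9! = 362880.
Probability = 229384/362880 = 28673/45360.

28673/45360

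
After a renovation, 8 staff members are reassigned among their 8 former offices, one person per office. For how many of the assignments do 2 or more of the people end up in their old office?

10655

# with exactly i fixed is C(8,i)·!(8-i); sum over i=2..8:
  i=2: C(8,2)·!6 = 28·265 = 7420
  i=3: C(8,3)·!5 = 56·44 = 2464
  i=4: C(8,4)·!4 = 70·9 = 630
  i=5: C(8,5)·!3 = 56·2 = 112
  i=6: C(8,6)·!2 = 28·1 = 28
  i=7: C(8,7)·!1 = 8·0 = 0
  i=8: C(8,8)·!0 = 1·1 = 1
Total = 10655.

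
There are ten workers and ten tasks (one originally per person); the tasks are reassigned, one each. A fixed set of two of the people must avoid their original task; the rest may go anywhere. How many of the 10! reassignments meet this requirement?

Inclusion-exclusion on the 2 forbidden self-matches:
Σ_{j=0}^{2} (-1)^j C(2,j)(10-j)!
= C(2,0)·10! - C(2,1)·9! + C(2,2)·8!
= 3628800 - 725760 + 40320
= 2943360

2943360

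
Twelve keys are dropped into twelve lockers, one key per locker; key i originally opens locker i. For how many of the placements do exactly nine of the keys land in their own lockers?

Choose which 9 of the 12 are fixed: C(12,9) = 220.
The remaining 3 must be deranged: !3 = 2.
Total: 220 × 2 = 440.

440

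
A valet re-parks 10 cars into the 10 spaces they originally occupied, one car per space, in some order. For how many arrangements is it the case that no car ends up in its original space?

Recurrence: !10 = 10·!9 + (-1)^10.
!10 = 10·133496 + 1 = 1334961

1334961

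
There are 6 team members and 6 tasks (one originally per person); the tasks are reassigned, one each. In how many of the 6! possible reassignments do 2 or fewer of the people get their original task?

664

# with exactly i fixed is C(6,i)·!(6-i); sum over i=0..2:
  i=0: C(6,0)·!6 = 1·265 = 265
  i=1: C(6,1)·!5 = 6·44 = 264
  i=2: C(6,2)·!4 = 15·9 = 135
Total = 664.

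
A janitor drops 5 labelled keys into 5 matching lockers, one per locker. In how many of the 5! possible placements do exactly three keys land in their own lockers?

10

Choose which 3 of the 5 are fixed: C(5,3) = 10.
The other 2 form a derangement: !2 = 1.
Total: 10 × 1 = 10.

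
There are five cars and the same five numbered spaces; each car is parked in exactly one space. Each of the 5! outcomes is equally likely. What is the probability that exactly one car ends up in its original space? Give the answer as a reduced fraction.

3/8

Favorable outcomes: C(5,1)·!4 = 5·9 = 45.
Total outcomes: 5! = 120.
Probability = 45/120 = 3/8.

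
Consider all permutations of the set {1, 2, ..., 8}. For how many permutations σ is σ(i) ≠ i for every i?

The number of derangements of 8 is !8 = Σ_{k=0}^{8} (-1)^k·8!/k!
= 8! - 8!/1! + 8!/2! - 8!/3! + 8!/4! - 8!/5! + 8!/6! - 8!/7! + 8!/8!
= 40320 - 40320 + 20160 - 6720 + 1680 - 336 + 56 - 8 + 1
= 14833

14833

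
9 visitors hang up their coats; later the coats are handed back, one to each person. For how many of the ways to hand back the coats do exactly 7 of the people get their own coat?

Choose which 7 of the 9 are fixed: C(9,7) = 36.
The other 2 form a derangement: !2 = 1.
Total: 36 × 1 = 36.

36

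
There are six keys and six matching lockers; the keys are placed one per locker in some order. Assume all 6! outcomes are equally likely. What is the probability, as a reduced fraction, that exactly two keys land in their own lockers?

Favorable outcomes: C(6,2)·!4 = 15·9 = 135.
Total outcomes: 6! = 720.
Probability = 135/720 = 3/16.

3/16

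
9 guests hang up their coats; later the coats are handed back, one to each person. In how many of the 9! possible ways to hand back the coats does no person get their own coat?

133496

The number of derangements of 9 is !9 = Σ_{k=0}^{9} (-1)^k·9!/k!
= 9! - 9!/1! + 9!/2! - 9!/3! + 9!/4! - 9!/5! + 9!/6! - 9!/7! + 9!/8! - 9!/9!
= 362880 - 362880 + 181440 - 60480 + 15120 - 3024 + 504 - 72 + 9 - 1
= 133496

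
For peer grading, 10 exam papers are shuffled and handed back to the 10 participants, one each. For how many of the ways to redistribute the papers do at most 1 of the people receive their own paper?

Sum C(10,i)·!(10-i) for i = 0..1:
  i=0: C(10,0)·!10 = 1·1334961 = 1334961
  i=1: C(10,1)·!9 = 10·133496 = 1334960
Total = 2669921.

2669921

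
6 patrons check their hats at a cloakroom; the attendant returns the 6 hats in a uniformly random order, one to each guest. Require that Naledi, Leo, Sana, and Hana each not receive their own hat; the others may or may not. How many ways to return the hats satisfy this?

362

Inclusion-exclusion on the 4 forbidden self-matches:
Σ_{j=0}^{4} (-1)^j C(4,j)(6-j)!
= C(4,0)·6! - C(4,1)·5! + C(4,2)·4! - C(4,3)·3! + C(4,4)·2!
= 720 - 480 + 144 - 24 + 2
= 362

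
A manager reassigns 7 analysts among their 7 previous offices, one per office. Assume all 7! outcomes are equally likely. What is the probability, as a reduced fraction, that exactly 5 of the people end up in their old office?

Favorable outcomes: C(7,5)·!2 = 21·1 = 21.
Total outcomes: 7! = 5040.
Probability = 21/5040 = 1/240.

1/240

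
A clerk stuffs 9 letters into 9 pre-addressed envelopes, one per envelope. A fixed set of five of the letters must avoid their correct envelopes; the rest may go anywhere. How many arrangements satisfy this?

205056

Inclusion-exclusion on the 5 forbidden self-matches:
Σ_{j=0}^{5} (-1)^j C(5,j)(9-j)!
= C(5,0)·9! - C(5,1)·8! + C(5,2)·7! - C(5,3)·6! + C(5,4)·5! - C(5,5)·4!
= 362880 - 201600 + 50400 - 7200 + 600 - 24
= 205056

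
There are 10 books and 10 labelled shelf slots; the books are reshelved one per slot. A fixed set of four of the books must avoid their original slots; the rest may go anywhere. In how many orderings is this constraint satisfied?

Let A_j be the event that the j-th constrained one is fixed. By inclusion-exclusion over the 4 events:
Σ_{j=0}^{4} (-1)^j C(4,j)(10-j)!
= C(4,0)·10! - C(4,1)·9! + C(4,2)·8! - C(4,3)·7! + C(4,4)·6!
= 3628800 - 1451520 + 241920 - 20160 + 720
= 2399760

2399760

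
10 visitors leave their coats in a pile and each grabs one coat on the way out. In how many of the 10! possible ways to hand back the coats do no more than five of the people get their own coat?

3626624

Sum C(10,i)·!(10-i) for i = 0..5:
  i=0: C(10,0)·!10 = 1·1334961 = 1334961
  i=1: C(10,1)·!9 = 10·133496 = 1334960
  i=2: C(10,2)·!8 = 45·14833 = 667485
  i=3: C(10,3)·!7 = 120·1854 = 222480
  i=4: C(10,4)·!6 = 210·265 = 55650
  i=5: C(10,5)·!5 = 252·44 = 11088
Total = 3626624.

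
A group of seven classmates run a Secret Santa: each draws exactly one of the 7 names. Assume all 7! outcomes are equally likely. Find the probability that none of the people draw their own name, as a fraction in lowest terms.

Favorable outcomes: !7 = 1854.
Total outcomes: 7! = 5040.
Probability = 1854/5040 = 103/280.

103/280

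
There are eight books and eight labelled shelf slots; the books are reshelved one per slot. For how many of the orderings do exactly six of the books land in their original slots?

Pick the 6 fixed positions: C(8,6) = 28 ways.
The other 2 form a derangement: !2 = 1.
Total: 28 × 1 = 28.

28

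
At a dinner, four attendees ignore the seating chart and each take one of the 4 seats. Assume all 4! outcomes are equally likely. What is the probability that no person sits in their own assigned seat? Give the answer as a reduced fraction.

3/8

Favorable outcomes: !4 = 9.
Total outcomes: 4! = 24.
Probability = 9/24 = 3/8.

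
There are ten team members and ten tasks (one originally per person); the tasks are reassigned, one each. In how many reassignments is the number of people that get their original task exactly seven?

240

Choose which 7 of the 10 are fixed: C(10,7) = 120.
The remaining 3 must be deranged: !3 = 2.
Total: 120 × 2 = 240.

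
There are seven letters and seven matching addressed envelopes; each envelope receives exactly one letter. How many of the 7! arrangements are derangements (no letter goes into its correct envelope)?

1854

!7 is the nearest integer to 7!/e.
7! = 5040, and 5040/e ≈ 1854.11, so !7 = 1854.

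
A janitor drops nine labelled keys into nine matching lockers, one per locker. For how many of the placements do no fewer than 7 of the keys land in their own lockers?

37

# with exactly i fixed is C(9,i)·!(9-i); sum over i=7..9:
  i=7: C(9,7)·!2 = 36·1 = 36
  i=8: C(9,8)·!1 = 9·0 = 0
  i=9: C(9,9)·!0 = 1·1 = 1
Total = 37.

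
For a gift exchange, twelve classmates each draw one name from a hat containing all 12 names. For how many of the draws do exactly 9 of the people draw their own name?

440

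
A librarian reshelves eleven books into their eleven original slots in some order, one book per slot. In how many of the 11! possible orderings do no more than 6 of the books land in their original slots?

Sum C(11,i)·!(11-i) for i = 0..6:
  i=0: C(11,0)·!11 = 1·14684570 = 14684570
  i=1: C(11,1)·!10 = 11·1334961 = 14684571
  i=2: C(11,2)·!9 = 55·133496 = 7342280
  i=3: C(11,3)·!8 = 165·14833 = 2447445
  i=4: C(11,4)·!7 = 330·1854 = 611820
  i=5: C(11,5)·!6 = 462·265 = 122430
  i=6: C(11,6)·!5 = 462·44 = 20328
Total = 39913444.

39913444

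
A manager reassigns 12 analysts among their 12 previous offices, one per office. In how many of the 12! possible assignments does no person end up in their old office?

The subfactorial !12 = [12!/e] (nearest integer).
12! = 479001600, and 479001600/e ≈ 176214840.93, so !12 = 176214841.

176214841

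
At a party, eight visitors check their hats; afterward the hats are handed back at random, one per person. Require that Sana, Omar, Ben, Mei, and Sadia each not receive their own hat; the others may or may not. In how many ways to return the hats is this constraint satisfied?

21234

Let A_j be the event that the j-th constrained one is fixed. By inclusion-exclusion over the 5 events:
Σ_{j=0}^{5} (-1)^j C(5,j)(8-j)!
= C(5,0)·8! - C(5,1)·7! + C(5,2)·6! - C(5,3)·5! + C(5,4)·4! - C(5,5)·3!
= 40320 - 25200 + 7200 - 1200 + 120 - 6
= 21234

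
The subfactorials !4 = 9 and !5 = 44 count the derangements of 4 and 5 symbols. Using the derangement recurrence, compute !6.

!6 = (6-1)·(!5 + !4) = 5·(44 + 9) = 5·53 = 265.

265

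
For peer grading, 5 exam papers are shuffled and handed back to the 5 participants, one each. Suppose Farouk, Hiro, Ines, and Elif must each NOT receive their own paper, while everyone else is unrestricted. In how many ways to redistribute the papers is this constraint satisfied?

53

Let A_j be the event that the j-th constrained one is fixed. By inclusion-exclusion over the 4 events:
Σ_{j=0}^{4} (-1)^j C(4,j)(5-j)!
= C(4,0)·5! - C(4,1)·4! + C(4,2)·3! - C(4,3)·2! + C(4,4)·1!
= 120 - 96 + 36 - 8 + 1
= 53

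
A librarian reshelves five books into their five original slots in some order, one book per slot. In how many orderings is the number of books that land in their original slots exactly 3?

10

Pick the 3 fixed positions: C(5,3) = 10 ways.
The other 2 form a derangement: !2 = 1.
Total: 10 × 1 = 10.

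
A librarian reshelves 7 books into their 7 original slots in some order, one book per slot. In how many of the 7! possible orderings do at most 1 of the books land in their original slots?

3709

# with exactly i fixed is C(7,i)·!(7-i); sum over i=0..1:
  i=0: C(7,0)·!7 = 1·1854 = 1854
  i=1: C(7,1)·!6 = 7·265 = 1855
Total = 3709.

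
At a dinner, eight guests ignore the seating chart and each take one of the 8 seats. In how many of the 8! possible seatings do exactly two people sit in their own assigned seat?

7420

Pick the 2 fixed positions: C(8,2) = 28 ways.
The remaining 6 must be deranged: !6 = 265.
Total: 28 × 265 = 7420.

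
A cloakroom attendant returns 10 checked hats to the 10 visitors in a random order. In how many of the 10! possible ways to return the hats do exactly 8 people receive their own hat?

Pick the 8 fixed positions: C(10,8) = 45 ways.
The other 2 form a derangement: !2 = 1.
Total: 45 × 1 = 45.

45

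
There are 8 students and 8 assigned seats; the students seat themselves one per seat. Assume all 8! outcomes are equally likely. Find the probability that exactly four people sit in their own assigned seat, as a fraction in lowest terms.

Favorable outcomes: C(8,4)·!4 = 70·9 = 630.
Total outcomes: 8! = 40320.
Probability = 630/40320 = 1/64.

1/64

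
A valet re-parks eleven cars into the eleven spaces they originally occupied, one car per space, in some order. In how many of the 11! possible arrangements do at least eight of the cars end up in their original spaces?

386

# with exactly i fixed is C(11,i)·!(11-i); sum over i=8..11:
  i=8: C(11,8)·!3 = 165·2 = 330
  i=9: C(11,9)·!2 = 55·1 = 55
  i=10: C(11,10)·!1 = 11·0 = 0
  i=11: C(11,11)·!0 = 1·1 = 1
Total = 386.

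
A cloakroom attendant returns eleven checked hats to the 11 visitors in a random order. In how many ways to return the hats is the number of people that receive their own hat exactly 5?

122430

Pick the 5 fixed positions: C(11,5) = 462 ways.
The remaining 6 must be deranged: !6 = 265.
Total: 462 × 265 = 122430.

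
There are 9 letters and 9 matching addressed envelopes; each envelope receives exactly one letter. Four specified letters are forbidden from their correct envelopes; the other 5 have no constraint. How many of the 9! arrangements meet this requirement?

Inclusion-exclusion on the 4 forbidden self-matches:
Σ_{j=0}^{4} (-1)^j C(4,j)(9-j)!
= C(4,0)·9! - C(4,1)·8! + C(4,2)·7! - C(4,3)·6! + C(4,4)·5!
= 362880 - 161280 + 30240 - 2880 + 120
= 229080

229080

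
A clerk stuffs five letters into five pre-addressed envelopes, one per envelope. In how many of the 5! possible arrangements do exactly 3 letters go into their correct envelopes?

Choose which 3 of the 5 are fixed: C(5,3) = 10.
The other 2 form a derangement: !2 = 1.
Total: 10 × 1 = 10.

10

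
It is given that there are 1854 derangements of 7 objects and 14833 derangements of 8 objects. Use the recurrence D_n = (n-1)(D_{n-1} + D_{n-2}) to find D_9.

D_9 = (9-1)·(D_8 + D_7) = 8·(14833 + 1854) = 8·16687 = 133496.

133496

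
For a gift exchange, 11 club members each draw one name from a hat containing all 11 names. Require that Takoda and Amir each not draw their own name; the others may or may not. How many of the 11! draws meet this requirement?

Inclusion-exclusion on the 2 forbidden self-matches:
Σ_{j=0}^{2} (-1)^j C(2,j)(11-j)!
= C(2,0)·11! - C(2,1)·10! + C(2,2)·9!
= 39916800 - 7257600 + 362880
= 33022080

33022080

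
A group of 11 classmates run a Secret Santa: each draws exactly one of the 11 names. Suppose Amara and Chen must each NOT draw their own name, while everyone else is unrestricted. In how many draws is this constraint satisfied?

33022080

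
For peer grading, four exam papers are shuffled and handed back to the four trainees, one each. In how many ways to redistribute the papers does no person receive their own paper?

9

The number of derangements of 4 is !4 = Σ_{k=0}^{4} (-1)^k·4!/k!
= 4! - 4!/1! + 4!/2! - 4!/3! + 4!/4!
= 24 - 24 + 12 - 4 + 1
= 9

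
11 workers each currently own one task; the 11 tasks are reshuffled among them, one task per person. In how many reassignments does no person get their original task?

14684570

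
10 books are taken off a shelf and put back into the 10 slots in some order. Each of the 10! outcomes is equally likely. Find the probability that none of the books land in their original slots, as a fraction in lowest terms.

Favorable outcomes: !10 = 1334961.
Total outcomes: 10! = 3628800.
Probability = 1334961/3628800 = 16481/44800.

16481/44800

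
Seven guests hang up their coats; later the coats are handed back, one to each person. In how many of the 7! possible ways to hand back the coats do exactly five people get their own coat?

Choose which 5 of the 7 are fixed: C(7,5) = 21.
The remaining 2 must be deranged: !2 = 1.
Total: 21 × 1 = 21.

21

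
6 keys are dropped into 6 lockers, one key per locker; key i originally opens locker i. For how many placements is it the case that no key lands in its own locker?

The subfactorial !6 = [6!/e] (nearest integer).
6! = 720, and 720/e ≈ 264.87, so !6 = 265.

265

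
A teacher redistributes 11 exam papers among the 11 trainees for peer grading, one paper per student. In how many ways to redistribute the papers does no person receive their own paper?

14684570

The subfactorial !11 = [11!/e] (nearest integer).
11! = 39916800, and 39916800/e ≈ 14684570.08, so !11 = 14684570.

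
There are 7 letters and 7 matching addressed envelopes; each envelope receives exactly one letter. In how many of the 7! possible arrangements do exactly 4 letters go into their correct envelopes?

70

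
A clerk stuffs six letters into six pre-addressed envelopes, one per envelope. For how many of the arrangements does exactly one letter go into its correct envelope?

264

Pick the single fixed position: C(6,1) = 6 ways.
The remaining 5 must be deranged: !5 = 44.
Total: 6 × 44 = 264.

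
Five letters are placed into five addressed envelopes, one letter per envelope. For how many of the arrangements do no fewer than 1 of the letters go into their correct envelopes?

# with exactly i fixed is C(5,i)·!(5-i); sum over i=1..5:
  i=1: C(5,1)·!4 = 5·9 = 45
  i=2: C(5,2)·!3 = 10·2 = 20
  i=3: C(5,3)·!2 = 10·1 = 10
  i=4: C(5,4)·!1 = 5·0 = 0
  i=5: C(5,5)·!0 = 1·1 = 1
Total = 76.

76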